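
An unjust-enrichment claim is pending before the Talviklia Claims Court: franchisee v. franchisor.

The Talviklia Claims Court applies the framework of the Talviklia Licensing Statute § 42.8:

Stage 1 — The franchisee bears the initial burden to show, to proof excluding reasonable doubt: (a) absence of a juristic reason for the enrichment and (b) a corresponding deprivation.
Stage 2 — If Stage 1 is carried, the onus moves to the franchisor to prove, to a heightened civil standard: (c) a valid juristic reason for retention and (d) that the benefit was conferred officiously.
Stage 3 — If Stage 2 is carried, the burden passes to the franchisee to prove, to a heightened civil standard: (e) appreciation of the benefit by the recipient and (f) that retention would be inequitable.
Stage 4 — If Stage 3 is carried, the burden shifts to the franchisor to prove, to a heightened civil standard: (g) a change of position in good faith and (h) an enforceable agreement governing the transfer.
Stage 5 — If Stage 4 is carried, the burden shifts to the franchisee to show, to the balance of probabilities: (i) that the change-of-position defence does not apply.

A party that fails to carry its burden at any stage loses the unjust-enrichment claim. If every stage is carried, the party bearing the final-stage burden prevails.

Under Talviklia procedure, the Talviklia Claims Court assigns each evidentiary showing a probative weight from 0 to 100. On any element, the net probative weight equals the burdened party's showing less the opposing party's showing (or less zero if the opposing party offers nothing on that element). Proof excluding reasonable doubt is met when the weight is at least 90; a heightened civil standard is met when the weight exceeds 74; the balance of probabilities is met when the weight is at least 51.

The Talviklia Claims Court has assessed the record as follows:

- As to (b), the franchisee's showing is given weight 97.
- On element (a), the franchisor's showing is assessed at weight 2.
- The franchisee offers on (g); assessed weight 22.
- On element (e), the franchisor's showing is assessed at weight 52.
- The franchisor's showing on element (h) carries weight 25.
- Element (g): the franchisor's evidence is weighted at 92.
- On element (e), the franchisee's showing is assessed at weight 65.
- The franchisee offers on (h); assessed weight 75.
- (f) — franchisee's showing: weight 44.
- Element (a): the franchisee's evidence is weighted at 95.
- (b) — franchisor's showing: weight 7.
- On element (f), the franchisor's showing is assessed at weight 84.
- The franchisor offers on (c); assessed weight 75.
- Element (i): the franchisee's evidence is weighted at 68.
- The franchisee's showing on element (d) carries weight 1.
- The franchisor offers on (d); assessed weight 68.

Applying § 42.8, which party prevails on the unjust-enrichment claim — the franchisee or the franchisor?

Stage 1 (franchisee, proof excluding reasonable doubt, weight is at least 90): (a) net 95−2=93 ≥ 90 — meets; (b) net 97−7=90 ≥ 90 — meets.
  All elements met. The burden passes to the franchisor.
Stage 2 (franchisor, a heightened civil standard, weight exceeds 74): (c) 75 > 74 — meets; (d) net 68−1=67 ≤ 74 — fails.
  Stage 2 not carried; the franchisor fails its burden.
The franchisee prevails.

franchisee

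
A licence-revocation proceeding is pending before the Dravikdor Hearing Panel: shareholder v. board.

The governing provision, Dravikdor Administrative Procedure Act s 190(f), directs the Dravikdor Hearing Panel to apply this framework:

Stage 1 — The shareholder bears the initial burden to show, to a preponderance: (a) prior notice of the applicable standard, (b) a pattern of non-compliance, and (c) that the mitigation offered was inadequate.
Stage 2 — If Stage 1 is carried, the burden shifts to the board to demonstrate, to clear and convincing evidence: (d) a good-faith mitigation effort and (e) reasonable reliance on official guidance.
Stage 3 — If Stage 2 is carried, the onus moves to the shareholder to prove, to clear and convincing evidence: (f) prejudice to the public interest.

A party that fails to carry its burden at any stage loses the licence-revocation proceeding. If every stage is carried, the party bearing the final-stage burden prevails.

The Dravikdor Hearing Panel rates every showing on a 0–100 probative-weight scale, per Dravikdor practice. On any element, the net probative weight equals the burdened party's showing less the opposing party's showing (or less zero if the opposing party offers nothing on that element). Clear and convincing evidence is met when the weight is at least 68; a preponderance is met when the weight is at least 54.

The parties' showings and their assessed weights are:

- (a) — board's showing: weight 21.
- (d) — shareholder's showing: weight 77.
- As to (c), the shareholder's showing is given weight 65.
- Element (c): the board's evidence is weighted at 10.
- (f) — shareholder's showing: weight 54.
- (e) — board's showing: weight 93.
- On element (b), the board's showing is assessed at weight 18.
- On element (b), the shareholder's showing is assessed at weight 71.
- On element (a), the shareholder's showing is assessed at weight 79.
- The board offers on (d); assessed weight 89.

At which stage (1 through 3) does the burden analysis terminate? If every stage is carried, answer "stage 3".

stage 1

Stage 1 (shareholder, a preponderance, weight is at least 54): (a) net 79−21=58 ≥ 54 — meets; (b) net 71−18=53 < 54 — fails; (c) net 65−10=55 ≥ 54 — meets.
  The shareholder does not carry Stage 1.
The board prevails.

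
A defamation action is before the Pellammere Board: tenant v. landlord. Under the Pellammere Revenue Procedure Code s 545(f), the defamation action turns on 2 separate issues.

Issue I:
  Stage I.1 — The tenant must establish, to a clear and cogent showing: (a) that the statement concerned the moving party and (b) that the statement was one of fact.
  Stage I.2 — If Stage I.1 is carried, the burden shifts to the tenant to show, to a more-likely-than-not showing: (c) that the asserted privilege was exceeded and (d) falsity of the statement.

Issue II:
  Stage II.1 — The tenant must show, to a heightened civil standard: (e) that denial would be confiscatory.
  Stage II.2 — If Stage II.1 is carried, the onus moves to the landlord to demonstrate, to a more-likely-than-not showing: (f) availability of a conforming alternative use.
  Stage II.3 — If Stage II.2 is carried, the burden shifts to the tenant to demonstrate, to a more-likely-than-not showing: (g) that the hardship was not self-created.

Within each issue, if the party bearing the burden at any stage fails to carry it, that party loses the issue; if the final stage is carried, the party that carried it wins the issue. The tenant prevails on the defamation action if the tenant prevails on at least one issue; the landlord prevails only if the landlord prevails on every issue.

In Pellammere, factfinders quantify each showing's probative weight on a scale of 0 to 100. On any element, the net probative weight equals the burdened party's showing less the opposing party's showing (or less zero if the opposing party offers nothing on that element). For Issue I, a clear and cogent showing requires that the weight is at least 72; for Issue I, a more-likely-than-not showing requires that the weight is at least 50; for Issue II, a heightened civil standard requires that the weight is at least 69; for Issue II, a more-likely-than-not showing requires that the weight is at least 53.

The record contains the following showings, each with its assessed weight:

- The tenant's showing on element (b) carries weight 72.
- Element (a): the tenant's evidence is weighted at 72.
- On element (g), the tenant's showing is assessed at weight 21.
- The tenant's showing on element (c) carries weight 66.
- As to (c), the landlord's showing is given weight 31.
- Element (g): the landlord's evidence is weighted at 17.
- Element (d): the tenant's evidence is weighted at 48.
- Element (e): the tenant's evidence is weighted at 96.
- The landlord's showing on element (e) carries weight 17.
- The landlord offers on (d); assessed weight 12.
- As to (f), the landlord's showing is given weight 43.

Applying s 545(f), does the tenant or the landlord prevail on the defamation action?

— Issue I —
Stage I.1 — burden on tenant; standard: a clear and cogent showing (weight is at least 72).
    (a): 72 ≥ 72 [met]
    (b): 72 ≥ 72 [met]
  All elements met. The tenant retains the burden for Stage I.2.
Stage I.2 — burden on tenant; standard: a more-likely-than-not showing (weight is at least 50).
    (c): 66 − 31 = 35 < 50 [not met]
    (d): 48 − 12 = 36 < 50 [not met]
  Stage I.2 not carried; the tenant fails its burden.
The analysis ends at Stage I.2; the landlord prevails on this issue.
— Issue II —
Stage II.1 — burden on tenant; standard: a heightened civil standard (weight is at least 69).
    (e): 96 − 17 = 79 ≥ 69 [met]
  Stage II.1 is satisfied; the onus moves to the landlord.
Stage II.2 — burden on landlord; standard: a more-likely-than-not showing (weight is at least 53).
    (f): 43 < 53 [not met]
  Not every element is met, so the landlord fails to carry Stage II.2.
The analysis ends at Stage II.2; the tenant prevails on this issue.
Per-issue: Issue I → landlord; Issue II → tenant. The tenant must prevail on at least one issue; overall, the tenant prevails.

tenant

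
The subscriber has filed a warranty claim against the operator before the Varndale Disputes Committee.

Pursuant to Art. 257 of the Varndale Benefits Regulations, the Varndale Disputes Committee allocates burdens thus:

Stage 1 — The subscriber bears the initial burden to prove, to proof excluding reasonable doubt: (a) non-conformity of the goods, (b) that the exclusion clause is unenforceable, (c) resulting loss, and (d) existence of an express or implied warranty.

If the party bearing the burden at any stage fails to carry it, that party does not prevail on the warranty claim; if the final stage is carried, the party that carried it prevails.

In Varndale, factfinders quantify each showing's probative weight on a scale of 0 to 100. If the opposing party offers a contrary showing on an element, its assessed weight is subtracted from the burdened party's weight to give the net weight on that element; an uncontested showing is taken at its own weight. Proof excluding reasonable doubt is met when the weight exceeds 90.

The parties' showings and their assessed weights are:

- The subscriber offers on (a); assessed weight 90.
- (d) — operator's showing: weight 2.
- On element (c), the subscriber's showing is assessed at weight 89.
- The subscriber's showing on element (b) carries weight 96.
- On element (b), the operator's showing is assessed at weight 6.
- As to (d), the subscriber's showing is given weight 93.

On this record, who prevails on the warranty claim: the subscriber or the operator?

operator

At Stage 1 the subscriber must meet proof excluding reasonable doubt (weight exceeds 90): on (a) the weight is 90, which does not exceed 90, so (a) does not meet the standard; on (b) the weight is 96 less the opposing 6 gives net 90, which does not exceed 90, so (b) does not meet the standard; on (c) the weight is 89, which does not exceed 90, so (c) does not meet the standard; on (d) the weight is 93 less the opposing 2 gives net 91, > 90, so (d) meets the standard.
  Not every element is met, so the subscriber fails to carry Stage 1.
The analysis ends at Stage 1; the operator prevails.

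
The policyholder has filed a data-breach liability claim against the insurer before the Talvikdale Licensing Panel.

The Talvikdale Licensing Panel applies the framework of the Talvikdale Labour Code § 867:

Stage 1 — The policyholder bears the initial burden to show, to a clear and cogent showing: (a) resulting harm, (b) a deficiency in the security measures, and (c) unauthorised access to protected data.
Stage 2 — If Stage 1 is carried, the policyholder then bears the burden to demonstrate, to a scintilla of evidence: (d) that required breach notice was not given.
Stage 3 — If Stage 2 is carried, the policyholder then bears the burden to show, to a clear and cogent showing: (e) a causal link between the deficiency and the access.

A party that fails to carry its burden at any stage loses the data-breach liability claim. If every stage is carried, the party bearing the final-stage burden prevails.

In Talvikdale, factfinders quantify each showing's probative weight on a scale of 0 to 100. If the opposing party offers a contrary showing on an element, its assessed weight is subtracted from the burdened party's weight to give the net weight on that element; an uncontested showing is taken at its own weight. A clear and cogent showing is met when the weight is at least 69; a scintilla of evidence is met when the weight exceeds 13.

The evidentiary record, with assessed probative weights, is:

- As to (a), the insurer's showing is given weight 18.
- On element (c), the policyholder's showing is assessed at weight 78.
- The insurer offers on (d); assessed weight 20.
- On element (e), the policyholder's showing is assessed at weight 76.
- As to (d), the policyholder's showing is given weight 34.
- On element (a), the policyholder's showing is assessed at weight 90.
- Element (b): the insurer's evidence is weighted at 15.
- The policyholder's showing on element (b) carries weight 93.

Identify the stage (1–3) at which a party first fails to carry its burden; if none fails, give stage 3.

stage 3

At Stage 1 the policyholder must meet a clear and cogent showing (weight is at least 69): on (a) the weight is 90 less the opposing 18 gives net 72, ≥ 69, so (a) meets the standard; on (b) the weight is 93 less the opposing 15 gives net 78, which does reach 69, so (b) meets the standard; on (c) the weight is 78, ≥ 69, so (c) meets the standard.
  Stage 1 is satisfied; the policyholder continues to bear the burden.
At Stage 2 the policyholder must meet a scintilla of evidence (weight exceeds 13): on (d) the weight is 34 less the opposing 20 gives net 14, > 13, so (d) meets the standard.
  Stage 2 carried; the burden remains with the policyholder.
At Stage 3 the policyholder must meet a clear and cogent showing (weight is at least 69): on (e) the weight is 76, ≥ 69, so (e) meets the standard.
  All elements met at the final stage.
Every stage carried; the policyholder prevails.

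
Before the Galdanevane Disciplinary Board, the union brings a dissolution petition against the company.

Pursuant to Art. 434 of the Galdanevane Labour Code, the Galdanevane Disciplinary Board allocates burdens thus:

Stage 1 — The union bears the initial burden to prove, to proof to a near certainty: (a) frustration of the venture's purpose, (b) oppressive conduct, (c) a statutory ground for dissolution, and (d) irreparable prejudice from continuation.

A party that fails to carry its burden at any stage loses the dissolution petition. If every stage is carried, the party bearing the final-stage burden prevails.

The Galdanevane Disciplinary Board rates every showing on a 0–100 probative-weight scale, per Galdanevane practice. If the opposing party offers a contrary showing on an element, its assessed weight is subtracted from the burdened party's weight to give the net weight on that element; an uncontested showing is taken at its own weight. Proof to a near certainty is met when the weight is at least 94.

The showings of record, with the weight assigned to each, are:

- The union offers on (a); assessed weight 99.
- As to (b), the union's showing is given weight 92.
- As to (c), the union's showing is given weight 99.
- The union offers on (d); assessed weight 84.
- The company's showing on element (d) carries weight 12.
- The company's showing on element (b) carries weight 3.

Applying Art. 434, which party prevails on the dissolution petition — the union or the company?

company

Stage 1 — burden on union; standard: proof to a near certainty (weight is at least 94).
    (a): 99 ≥ 94 [met]
    (b): 92 − 3 = 89 < 94 [not met]
    (c): 99 ≥ 94 [met]
    (d): 84 − 12 = 72 < 94 [not met]
  Not every element is met, so the union fails to carry Stage 1.
So the company prevails.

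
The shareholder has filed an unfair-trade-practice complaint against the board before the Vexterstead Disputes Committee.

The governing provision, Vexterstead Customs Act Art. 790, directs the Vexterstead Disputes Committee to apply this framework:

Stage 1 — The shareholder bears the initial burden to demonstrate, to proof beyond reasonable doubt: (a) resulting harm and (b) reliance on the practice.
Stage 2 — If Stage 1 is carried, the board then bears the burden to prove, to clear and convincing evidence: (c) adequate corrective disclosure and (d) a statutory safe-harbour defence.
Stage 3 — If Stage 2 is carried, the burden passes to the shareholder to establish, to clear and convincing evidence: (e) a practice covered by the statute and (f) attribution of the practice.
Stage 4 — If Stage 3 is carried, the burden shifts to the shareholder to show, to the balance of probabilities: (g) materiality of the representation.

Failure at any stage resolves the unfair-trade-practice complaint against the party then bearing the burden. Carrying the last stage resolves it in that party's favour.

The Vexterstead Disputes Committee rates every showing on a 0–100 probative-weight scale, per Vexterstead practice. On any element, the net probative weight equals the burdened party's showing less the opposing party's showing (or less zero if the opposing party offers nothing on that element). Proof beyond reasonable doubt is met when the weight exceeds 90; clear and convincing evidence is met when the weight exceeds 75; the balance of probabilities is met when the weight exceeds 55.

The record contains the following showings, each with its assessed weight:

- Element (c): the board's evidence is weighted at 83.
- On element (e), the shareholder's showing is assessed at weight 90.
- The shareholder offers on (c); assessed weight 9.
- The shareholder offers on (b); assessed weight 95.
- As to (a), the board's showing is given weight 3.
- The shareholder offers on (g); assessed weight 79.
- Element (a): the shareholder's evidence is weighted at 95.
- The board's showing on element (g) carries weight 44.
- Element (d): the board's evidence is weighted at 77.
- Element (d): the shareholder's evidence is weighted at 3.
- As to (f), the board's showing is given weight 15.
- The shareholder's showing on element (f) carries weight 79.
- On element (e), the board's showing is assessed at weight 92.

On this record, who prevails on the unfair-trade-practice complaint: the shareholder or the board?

Stage 1 (shareholder, proof beyond reasonable doubt, weight exceeds 90): (a) net 95−3=92 > 90 — meets; (b) 95 > 90 — meets.
  Stage 1 is satisfied; the onus moves to the board.
Stage 2 (board, clear and convincing evidence, weight exceeds 75): (c) net 83−9=74 ≤ 75 — fails; (d) net 77−3=74 ≤ 75 — fails.
  Stage 2 not carried; the board fails its burden.
So the shareholder prevails.

shareholder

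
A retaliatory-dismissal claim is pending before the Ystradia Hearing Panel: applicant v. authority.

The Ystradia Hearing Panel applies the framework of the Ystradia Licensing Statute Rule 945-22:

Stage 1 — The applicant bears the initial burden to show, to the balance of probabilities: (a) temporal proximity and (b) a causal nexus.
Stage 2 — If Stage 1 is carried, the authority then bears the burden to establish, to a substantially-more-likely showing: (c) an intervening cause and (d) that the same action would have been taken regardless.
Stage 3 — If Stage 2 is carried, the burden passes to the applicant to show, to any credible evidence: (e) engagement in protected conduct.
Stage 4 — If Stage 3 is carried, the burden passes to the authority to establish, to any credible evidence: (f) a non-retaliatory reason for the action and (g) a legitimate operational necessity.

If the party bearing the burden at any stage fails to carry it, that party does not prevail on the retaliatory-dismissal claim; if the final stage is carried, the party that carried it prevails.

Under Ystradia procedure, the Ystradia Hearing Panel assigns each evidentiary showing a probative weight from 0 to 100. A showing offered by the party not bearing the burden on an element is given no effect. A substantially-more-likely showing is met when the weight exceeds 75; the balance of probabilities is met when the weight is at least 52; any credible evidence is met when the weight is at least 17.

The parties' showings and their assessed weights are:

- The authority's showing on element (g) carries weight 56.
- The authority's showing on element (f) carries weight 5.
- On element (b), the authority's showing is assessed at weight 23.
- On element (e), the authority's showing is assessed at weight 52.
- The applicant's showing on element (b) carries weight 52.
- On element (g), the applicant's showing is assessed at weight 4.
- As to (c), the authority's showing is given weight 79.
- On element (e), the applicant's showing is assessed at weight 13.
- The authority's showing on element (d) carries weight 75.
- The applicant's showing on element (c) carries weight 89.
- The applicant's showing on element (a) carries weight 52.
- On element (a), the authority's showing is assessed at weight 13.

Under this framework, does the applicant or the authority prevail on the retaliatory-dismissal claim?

applicant

Stage 1 (applicant, the balance of probabilities, weight is at least 52): (a) 52 (authority's 13 disregarded) ≥ 52 — meets; (b) 52 (authority's 23 disregarded) ≥ 52 — meets.
  The applicant carries Stage 1; the authority now bears the burden.
Stage 2 (authority, a substantially-more-likely showing, weight exceeds 75): (c) 79 (applicant's 89 disregarded) > 75 — meets; (d) 75 ≤ 75 — fails.
  The authority does not carry Stage 2.
The analysis ends at Stage 2; the applicant prevails.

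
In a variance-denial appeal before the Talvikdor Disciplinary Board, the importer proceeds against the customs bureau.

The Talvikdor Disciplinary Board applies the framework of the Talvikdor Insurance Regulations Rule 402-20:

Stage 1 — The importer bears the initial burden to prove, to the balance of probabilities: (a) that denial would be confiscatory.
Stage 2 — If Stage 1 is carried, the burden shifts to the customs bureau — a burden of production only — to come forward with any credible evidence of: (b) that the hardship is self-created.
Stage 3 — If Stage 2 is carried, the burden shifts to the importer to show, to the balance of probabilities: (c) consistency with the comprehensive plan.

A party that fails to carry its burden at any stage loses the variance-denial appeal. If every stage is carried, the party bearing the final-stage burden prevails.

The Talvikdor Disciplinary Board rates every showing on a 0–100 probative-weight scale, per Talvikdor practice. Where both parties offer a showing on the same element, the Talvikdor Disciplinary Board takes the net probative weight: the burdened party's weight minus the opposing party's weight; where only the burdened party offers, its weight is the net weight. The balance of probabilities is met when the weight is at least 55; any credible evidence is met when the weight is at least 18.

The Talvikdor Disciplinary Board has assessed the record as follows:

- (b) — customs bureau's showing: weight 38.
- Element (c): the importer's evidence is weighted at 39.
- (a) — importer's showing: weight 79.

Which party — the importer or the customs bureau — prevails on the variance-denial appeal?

At Stage 1 the importer must meet the balance of probabilities (weight is at least 55): on (a) the weight is 79, which does reach 55, so (a) meets the standard.
  Stage 1 is satisfied; the onus moves to the customs bureau.
At Stage 2 the customs bureau must meet any credible evidence (weight is at least 18): on (b) the weight is 38, ≥ 18, so (b) meets the standard.
  The customs bureau carries Stage 2; the importer now bears the burden.
At Stage 3 the importer must meet the balance of probabilities (weight is at least 55): on (c) the weight is 39, which does not reach 55, so (c) does not meet the standard.
  Stage 3 not carried; the importer fails its burden.
So the customs bureau prevails.

customs bureau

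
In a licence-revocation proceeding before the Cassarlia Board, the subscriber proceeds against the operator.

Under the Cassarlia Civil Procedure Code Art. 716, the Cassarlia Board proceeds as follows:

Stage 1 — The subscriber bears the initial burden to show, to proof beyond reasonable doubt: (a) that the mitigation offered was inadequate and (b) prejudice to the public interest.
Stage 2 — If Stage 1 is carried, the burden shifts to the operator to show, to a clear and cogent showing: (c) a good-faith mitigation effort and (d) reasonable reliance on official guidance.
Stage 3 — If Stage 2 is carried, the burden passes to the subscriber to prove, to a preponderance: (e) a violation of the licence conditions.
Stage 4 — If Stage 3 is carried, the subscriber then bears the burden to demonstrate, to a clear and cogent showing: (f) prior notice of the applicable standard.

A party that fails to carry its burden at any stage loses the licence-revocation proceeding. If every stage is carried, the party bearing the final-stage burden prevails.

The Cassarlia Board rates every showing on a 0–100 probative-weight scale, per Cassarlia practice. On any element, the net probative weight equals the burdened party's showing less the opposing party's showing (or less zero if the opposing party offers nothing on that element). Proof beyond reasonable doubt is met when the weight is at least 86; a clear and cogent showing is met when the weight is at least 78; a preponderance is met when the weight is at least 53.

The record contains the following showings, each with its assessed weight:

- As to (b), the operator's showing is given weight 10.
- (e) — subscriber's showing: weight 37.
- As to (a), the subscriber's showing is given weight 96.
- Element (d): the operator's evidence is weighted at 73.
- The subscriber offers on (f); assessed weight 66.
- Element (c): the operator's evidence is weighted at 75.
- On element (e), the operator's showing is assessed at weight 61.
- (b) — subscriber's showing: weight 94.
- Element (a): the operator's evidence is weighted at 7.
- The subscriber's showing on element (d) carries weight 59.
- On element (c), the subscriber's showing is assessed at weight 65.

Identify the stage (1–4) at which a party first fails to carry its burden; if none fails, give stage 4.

Stage 1 — burden on subscriber; standard: proof beyond reasonable doubt (weight is at least 86).
    (a): 96 − 7 = 89 ≥ 86 [met]
    (b): 94 − 10 = 84 < 86 [not met]
  The subscriber does not carry Stage 1.
The analysis ends at Stage 1; the operator prevails.

stage 1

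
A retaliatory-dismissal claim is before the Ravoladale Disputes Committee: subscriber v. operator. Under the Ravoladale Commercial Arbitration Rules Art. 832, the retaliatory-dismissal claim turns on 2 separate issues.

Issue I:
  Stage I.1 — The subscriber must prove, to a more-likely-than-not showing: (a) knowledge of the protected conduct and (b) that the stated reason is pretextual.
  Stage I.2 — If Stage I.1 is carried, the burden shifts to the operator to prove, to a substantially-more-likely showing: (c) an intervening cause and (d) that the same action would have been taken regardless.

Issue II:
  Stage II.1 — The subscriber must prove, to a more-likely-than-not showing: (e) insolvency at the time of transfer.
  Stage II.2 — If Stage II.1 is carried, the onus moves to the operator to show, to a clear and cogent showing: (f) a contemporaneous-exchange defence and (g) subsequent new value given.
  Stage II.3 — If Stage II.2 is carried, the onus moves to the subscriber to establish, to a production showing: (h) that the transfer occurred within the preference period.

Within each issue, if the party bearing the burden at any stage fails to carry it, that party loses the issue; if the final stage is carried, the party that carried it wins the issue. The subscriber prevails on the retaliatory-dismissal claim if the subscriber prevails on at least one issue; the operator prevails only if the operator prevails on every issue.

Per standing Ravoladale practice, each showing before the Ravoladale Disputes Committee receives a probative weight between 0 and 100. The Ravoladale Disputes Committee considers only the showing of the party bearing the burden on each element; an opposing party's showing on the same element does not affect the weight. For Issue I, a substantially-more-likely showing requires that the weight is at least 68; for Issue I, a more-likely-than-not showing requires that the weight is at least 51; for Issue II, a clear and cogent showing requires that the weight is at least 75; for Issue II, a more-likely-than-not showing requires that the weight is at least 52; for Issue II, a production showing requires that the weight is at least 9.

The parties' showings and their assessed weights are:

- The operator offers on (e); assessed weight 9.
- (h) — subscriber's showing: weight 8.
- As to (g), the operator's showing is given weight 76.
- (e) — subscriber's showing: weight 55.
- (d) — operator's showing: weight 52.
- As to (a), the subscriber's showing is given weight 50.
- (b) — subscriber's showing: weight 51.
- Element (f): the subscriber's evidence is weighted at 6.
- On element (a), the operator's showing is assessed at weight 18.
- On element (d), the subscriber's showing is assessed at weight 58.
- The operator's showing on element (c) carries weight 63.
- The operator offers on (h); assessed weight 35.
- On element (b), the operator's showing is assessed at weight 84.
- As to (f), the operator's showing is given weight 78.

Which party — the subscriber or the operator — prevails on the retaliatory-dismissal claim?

— Issue I —
Stage I.1 (subscriber, a more-likely-than-not showing, weight is at least 51): (a) 50 (operator's 18 disregarded) < 51 — fails; (b) 51 (operator's 84 disregarded) ≥ 51 — meets.
  Stage I.1 not carried; the subscriber fails its burden.
The analysis ends at Stage I.1; the operator prevails on this issue.
— Issue II —
At Stage II.1 the subscriber must meet a more-likely-than-not showing (weight is at least 52): on (e) the weight is 55 (the operator's 9 is given no effect), which does reach 52, so (e) meets the standard.
  All elements met. The burden passes to the operator.
At Stage II.2 the operator must meet a clear and cogent showing (weight is at least 75): on (f) the weight is 78 (the subscriber's 6 is given no effect), ≥ 75, so (f) meets the standard; on (g) the weight is 76, ≥ 75, so (g) meets the standard.
  Stage II.2 carried; the burden shifts to the subscriber.
At Stage II.3 the subscriber must meet a production showing (weight is at least 9): on (h) the weight is 8 (the operator's 35 is given no effect), < 9, so (h) does not meet the standard.
  Not every element is met, so the subscriber fails to carry Stage II.3.
So the operator prevails on this issue.
Per-issue: Issue I → operator; Issue II → operator. The subscriber must prevail on at least one issue; overall, the operator prevails.

operator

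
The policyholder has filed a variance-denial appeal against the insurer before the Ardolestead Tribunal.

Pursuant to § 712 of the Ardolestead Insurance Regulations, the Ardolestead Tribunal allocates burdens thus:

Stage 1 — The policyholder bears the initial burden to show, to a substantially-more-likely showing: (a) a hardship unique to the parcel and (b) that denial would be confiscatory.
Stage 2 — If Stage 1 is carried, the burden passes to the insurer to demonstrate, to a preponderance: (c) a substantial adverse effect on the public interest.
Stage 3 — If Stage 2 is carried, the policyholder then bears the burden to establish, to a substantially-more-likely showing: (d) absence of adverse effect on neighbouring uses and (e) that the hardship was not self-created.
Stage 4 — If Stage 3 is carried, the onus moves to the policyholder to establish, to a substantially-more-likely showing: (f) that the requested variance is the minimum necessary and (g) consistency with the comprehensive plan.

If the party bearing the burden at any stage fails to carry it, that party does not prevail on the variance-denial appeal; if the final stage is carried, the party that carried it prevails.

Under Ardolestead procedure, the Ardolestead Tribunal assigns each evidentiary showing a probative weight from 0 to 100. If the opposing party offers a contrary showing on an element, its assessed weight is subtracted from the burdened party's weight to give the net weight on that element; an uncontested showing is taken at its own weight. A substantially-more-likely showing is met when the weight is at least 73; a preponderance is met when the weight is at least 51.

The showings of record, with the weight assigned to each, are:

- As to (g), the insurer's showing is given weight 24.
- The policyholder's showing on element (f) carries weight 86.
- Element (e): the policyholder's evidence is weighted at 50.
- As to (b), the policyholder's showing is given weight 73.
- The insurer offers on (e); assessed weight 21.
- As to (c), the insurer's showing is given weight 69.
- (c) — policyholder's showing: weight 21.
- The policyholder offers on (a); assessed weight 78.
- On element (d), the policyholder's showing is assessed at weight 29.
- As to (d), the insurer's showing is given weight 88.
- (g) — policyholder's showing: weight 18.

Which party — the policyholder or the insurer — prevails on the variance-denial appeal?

policyholder

At Stage 1 the policyholder must meet a substantially-more-likely showing (weight is at least 73): on (a) the weight is 78, ≥ 73, so (a) meets the standard; on (b) the weight is 73, which does reach 73, so (b) meets the standard.
  All elements met. The burden passes to the insurer.
At Stage 2 the insurer must meet a preponderance (weight is at least 51): on (c) the weight is 69 less the opposing 21 gives net 48, which does not reach 51, so (c) does not meet the standard.
  The insurer does not carry Stage 2.
The policyholder prevails.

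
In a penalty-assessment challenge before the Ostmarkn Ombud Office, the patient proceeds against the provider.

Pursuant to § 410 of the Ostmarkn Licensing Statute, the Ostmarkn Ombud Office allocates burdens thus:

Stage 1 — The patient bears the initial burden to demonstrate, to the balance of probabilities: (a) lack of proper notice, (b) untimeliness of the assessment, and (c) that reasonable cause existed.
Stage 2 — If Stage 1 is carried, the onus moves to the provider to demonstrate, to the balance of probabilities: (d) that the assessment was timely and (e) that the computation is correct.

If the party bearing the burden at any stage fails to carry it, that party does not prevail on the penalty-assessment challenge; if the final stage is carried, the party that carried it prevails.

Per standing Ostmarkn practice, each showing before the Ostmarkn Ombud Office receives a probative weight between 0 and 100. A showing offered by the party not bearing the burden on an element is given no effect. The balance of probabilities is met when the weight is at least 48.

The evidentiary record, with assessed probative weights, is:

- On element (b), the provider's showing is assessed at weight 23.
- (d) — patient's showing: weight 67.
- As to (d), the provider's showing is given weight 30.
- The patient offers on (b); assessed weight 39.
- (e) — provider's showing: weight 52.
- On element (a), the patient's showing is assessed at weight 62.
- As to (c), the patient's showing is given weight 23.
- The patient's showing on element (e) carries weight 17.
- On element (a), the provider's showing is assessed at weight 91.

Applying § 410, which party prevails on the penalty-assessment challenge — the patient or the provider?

provider

Stage 1 (patient, the balance of probabilities, weight is at least 48): (a) 62 (provider's 91 disregarded) ≥ 48 — meets; (b) 39 (provider's 23 disregarded) < 48 — fails; (c) 23 < 48 — fails.
  The patient does not carry Stage 1.
So the provider prevails.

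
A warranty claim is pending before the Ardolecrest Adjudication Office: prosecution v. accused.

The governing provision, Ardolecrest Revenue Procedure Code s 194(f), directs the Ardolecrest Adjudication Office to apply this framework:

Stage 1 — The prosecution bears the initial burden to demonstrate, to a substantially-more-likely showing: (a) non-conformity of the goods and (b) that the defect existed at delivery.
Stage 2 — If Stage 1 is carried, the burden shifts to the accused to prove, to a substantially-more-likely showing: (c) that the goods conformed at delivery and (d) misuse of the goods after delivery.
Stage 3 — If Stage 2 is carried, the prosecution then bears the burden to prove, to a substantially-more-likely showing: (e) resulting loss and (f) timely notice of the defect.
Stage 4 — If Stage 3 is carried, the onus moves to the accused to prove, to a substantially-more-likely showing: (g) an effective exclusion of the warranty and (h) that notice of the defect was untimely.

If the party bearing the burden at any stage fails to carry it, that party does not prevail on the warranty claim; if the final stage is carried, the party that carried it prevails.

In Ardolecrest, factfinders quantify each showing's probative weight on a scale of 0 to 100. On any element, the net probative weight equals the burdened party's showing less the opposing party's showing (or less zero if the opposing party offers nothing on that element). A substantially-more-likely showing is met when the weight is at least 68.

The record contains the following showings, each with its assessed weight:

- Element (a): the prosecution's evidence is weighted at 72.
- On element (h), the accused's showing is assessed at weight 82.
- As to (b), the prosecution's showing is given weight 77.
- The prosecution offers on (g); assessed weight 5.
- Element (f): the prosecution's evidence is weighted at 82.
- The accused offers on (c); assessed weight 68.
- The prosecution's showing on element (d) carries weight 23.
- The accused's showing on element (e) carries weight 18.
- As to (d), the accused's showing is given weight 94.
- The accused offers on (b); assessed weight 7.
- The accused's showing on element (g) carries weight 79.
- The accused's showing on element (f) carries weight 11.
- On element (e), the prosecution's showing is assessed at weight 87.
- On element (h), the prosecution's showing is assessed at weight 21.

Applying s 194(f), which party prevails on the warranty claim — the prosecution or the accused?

Stage 1 (prosecution, a substantially-more-likely showing, weight is at least 68): (a) 72 ≥ 68 — meets; (b) net 77−7=70 ≥ 68 — meets.
  Stage 1 carried; the burden shifts to the accused.
Stage 2 (accused, a substantially-more-likely showing, weight is at least 68): (c) 68 ≥ 68 — meets; (d) net 94−23=71 ≥ 68 — meets.
  All elements met. The burden passes to the prosecution.
Stage 3 (prosecution, a substantially-more-likely showing, weight is at least 68): (e) net 87−18=69 ≥ 68 — meets; (f) net 82−11=71 ≥ 68 — meets.
  The prosecution carries Stage 3; the accused now bears the burden.
Stage 4 (accused, a substantially-more-likely showing, weight is at least 68): (g) net 79−5=74 ≥ 68 — meets; (h) net 82−21=61 < 68 — fails.
  Not every element is met, so the accused fails to carry Stage 4.
So the prosecution prevails.

prosecution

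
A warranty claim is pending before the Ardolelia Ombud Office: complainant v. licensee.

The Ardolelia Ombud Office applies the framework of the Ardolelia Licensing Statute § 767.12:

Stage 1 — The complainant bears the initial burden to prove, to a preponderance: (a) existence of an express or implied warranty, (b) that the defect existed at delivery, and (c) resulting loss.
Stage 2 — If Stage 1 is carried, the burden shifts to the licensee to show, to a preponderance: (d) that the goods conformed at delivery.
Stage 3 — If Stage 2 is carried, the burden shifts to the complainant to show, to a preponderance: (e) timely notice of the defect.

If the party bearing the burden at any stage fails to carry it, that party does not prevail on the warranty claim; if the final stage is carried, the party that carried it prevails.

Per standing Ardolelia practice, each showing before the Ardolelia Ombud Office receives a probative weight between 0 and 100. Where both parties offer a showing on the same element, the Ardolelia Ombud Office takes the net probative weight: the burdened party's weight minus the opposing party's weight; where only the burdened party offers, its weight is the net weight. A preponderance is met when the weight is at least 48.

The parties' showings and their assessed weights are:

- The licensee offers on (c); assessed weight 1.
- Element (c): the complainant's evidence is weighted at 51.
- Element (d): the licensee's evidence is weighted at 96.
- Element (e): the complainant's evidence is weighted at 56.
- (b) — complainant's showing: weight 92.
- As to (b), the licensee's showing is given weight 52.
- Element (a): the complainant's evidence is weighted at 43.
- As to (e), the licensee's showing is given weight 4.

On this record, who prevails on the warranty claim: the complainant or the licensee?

licensee

Stage 1 — burden on complainant; standard: a preponderance (weight is at least 48).
    (a): 43 < 48 [not met]
    (b): 92 − 52 = 40 < 48 [not met]
    (c): 51 − 1 = 50 ≥ 48 [met]
  Not every element is met, so the complainant fails to carry Stage 1.
The licensee prevails.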